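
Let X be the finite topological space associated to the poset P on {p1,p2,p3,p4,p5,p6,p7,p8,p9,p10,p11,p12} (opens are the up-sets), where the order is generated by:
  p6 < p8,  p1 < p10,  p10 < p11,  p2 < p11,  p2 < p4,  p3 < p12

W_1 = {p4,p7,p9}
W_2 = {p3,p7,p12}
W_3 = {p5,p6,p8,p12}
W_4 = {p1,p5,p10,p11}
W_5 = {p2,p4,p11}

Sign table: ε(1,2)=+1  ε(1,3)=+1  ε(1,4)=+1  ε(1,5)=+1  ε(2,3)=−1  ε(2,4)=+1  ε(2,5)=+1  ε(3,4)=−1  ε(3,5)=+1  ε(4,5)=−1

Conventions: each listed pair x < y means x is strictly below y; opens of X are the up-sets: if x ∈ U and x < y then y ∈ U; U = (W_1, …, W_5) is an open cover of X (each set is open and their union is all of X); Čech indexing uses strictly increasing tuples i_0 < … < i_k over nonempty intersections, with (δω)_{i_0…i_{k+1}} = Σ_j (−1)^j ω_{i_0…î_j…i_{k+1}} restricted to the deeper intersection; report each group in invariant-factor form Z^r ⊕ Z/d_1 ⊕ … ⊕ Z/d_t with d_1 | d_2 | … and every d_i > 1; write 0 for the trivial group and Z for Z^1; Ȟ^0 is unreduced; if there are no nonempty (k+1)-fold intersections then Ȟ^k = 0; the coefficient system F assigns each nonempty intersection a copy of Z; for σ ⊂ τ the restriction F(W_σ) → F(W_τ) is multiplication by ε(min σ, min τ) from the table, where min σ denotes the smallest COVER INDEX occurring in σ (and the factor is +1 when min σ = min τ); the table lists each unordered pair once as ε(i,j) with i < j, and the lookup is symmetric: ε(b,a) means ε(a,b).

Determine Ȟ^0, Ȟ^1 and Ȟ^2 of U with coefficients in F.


Ȟ^0 = 0, Ȟ^1 = Z/2, Ȟ^2 = 0

nonempty overlaps:
  W12={p7} W15={p4} W23={p12} W34={p5} W45={p11}
C dims 5,5; δ0: rk 5, SNF 1^4·2
degree 0: 5−5−0 = 0 → Ȟ^0 ≅ 0
degree 1: 5−0−5 = 0 plus torsion [2] → Ȟ^1 ≅ Z/2
degree 2: 0−0−0 = 0 → Ȟ^2 ≅ 0


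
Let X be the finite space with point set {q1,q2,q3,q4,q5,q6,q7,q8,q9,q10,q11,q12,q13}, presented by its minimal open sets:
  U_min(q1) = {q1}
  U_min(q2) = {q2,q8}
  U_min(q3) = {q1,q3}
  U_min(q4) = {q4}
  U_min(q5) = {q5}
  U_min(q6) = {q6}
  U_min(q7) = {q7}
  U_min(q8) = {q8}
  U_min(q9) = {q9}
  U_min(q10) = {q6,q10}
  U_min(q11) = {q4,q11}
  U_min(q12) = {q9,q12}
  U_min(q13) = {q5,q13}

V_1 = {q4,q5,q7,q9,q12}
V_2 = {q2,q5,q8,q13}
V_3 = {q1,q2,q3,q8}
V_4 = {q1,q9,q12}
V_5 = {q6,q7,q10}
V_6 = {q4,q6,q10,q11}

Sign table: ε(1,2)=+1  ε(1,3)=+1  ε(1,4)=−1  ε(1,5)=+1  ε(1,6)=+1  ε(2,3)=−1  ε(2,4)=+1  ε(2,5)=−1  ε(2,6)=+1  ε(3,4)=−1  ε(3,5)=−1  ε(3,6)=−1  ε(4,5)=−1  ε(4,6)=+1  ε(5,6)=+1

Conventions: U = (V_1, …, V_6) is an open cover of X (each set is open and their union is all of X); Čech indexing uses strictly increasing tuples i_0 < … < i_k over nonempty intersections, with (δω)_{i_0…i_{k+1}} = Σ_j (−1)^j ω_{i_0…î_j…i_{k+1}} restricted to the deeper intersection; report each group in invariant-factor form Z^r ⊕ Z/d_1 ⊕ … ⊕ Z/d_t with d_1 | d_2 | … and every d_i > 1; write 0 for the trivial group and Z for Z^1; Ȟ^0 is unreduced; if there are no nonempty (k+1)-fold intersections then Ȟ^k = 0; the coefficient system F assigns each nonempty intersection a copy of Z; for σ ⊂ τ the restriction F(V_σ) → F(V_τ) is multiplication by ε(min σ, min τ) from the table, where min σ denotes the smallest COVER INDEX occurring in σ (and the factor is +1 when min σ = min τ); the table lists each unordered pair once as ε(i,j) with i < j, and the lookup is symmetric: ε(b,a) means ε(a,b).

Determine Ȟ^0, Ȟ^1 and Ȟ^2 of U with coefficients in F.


cover nerve:
  V12={q5} V14={q9,q12} V15={q7} V16={q4} V23={q2,q8} V34={q1} V56={q6,q10}
C dims 6,7; δ0: rk 6, SNF 1^5·2
Ȟ^0: (6−6)−0=0 ⇒ 0
Ȟ^1: (7−0)−6=1 plus torsion [2] ⇒ Z ⊕ Z/2
Ȟ^2: (0−0)−0=0 ⇒ 0

Ȟ^0(U;F) ≅ 0, Ȟ^1(U;F) ≅ Z ⊕ Z/2, Ȟ^2(U;F) ≅ 0


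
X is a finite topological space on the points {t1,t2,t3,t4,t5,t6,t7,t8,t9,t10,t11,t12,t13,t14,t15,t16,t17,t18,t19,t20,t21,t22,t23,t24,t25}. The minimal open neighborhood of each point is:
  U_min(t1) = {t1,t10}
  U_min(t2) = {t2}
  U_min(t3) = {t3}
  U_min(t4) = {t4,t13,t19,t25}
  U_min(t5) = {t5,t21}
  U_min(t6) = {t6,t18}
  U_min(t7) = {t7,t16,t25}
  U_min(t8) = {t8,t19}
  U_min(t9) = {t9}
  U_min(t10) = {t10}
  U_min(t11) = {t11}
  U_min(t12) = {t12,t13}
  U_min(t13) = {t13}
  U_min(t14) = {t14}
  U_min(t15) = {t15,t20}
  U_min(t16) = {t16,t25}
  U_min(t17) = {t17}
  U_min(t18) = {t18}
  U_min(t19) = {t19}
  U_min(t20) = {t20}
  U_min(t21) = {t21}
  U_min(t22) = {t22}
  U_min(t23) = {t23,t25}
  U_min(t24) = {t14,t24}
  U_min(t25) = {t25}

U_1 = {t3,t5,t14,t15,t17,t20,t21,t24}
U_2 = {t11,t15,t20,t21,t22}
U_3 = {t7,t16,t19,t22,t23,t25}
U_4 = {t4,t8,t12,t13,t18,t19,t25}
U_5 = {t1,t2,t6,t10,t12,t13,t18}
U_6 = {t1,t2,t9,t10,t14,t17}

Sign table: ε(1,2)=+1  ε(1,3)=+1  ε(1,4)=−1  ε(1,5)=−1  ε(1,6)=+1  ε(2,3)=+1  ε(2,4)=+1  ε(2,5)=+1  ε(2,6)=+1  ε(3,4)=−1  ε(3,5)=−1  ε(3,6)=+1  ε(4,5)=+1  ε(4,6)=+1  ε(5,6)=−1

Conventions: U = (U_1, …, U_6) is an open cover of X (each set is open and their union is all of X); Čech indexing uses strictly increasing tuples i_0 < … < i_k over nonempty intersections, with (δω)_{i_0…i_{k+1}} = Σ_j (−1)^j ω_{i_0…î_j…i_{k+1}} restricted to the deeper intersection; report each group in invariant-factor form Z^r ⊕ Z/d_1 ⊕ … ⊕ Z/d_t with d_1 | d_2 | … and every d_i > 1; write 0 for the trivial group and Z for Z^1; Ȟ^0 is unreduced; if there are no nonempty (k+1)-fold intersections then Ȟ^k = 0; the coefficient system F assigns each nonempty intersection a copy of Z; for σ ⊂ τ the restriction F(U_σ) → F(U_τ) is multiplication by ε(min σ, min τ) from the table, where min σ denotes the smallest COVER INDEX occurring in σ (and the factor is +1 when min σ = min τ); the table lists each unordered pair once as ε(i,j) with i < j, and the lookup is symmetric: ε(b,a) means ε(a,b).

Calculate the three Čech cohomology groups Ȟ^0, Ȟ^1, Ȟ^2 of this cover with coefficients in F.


cover nerve:
  U12={t15,t20,t21} U16={t14,t17} U23={t22} U34={t19,t25} U45={t12,t13,t18} U56={t1,t2,t10}
C dims 6,6; δ0: rk 5, SNF 1^5
Ȟ^0: (6−5)−0=1 ⇒ Z
Ȟ^1: (6−0)−5=1 ⇒ Z
Ȟ^2: (0−0)−0=0 ⇒ 0

Ȟ^0 ≅ Z, Ȟ^1 ≅ Z, Ȟ^2 ≅ 0


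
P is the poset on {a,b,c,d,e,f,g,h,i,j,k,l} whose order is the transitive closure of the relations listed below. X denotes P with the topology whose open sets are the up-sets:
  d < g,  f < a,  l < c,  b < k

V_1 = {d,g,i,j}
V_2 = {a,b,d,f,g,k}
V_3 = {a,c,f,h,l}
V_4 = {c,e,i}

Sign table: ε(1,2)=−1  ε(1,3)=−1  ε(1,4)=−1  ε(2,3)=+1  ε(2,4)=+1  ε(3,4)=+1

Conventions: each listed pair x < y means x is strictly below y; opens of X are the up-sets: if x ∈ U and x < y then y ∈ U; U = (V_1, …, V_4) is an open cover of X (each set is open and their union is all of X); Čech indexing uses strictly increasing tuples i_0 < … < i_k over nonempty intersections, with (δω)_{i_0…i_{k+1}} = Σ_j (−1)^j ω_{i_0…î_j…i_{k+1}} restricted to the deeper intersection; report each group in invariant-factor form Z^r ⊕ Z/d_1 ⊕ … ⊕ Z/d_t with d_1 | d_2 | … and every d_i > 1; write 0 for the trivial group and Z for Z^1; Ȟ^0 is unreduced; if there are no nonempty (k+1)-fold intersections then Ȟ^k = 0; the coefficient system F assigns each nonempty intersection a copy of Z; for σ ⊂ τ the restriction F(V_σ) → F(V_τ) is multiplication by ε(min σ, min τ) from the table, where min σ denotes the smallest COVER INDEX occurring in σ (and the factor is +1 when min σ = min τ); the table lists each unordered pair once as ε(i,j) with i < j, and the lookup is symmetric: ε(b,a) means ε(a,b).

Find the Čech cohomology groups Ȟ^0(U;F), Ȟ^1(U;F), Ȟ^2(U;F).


nerve of the cover:
  V12={d,g} V14={i} V23={a,f} V34={c}
C dims 4,4; δ0: rk 3, SNF 1^3
Ȟ^0 = (4 − 3) − 0 = 1, so Ȟ^0 ≅ Z
Ȟ^1 = (4 − 0) − 3 = 1, so Ȟ^1 ≅ Z
Ȟ^2 = (0 − 0) − 0 = 0, so Ȟ^2 ≅ 0

Ȟ^0 = Z; Ȟ^1 = Z; Ȟ^2 = 0


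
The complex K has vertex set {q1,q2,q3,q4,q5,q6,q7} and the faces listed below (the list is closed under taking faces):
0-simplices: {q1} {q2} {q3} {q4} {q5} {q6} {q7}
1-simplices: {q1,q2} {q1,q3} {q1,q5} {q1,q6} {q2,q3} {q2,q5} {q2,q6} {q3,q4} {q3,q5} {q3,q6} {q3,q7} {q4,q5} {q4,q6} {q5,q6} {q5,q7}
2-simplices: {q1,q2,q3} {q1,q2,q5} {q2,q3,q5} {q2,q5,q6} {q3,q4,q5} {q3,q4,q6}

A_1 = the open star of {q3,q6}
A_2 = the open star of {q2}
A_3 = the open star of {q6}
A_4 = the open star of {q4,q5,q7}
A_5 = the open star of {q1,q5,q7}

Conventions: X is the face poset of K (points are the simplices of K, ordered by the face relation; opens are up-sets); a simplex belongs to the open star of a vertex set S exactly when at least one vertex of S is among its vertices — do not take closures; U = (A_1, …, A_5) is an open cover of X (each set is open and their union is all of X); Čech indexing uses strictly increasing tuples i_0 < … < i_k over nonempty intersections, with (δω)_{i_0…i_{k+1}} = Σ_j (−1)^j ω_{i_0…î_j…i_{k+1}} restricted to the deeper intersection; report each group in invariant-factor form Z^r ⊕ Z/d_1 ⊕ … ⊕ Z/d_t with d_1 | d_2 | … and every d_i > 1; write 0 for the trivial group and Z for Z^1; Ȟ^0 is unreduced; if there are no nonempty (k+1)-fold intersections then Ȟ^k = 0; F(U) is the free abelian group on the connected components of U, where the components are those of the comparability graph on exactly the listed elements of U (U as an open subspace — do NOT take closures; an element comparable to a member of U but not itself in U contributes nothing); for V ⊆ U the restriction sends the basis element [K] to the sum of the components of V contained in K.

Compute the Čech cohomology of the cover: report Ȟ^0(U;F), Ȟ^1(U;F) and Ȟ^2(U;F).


nonempty overlaps:
  A1={{q3},{q6},{q1,q3},{q1,q6},{q2,q3},{q2,q6},{q3,q4},{q3,q5},{q3,q6},{q3,q7},{q4,q6},{q5,q6},{q1,q2,q3},{q2,q3,q5},{q2,q5,q6},{q3,q4,q5},{q3,q4,q6}} A2={{q2},{q1,q2},{q2,q3},{q2,q5},{q2,q6},{q1,q2,q3},{q1,q2,q5},{q2,q3,q5},{q2,q5,q6}} A3={{q6},{q1,q6},{q2,q6},{q3,q6},{q4,q6},{q5,q6},{q2,q5,q6},{q3,q4,q6}} A4={{q4},{q5},{q7},{q1,q5},{q2,q5},{q3,q4},{q3,q5},{q3,q7},{q4,q5},{q4,q6},{q5,q6},{q5,q7},{q1,q2,q5},{q2,q3,q5},{q2,q5,q6},{q3,q4,q5},{q3,q4,q6}} A5={{q1},{q5},{q7},{q1,q2},{q1,q3},{q1,q5},{q1,q6},{q2,q5},{q3,q5},{q3,q7},{q4,q5},{q5,q6},{q5,q7},{q1,q2,q3},{q1,q2,q5},{q2,q3,q5},{q2,q5,q6},{q3,q4,q5}}
  A12={{q2,q3},{q2,q6},{q1,q2,q3},{q2,q3,q5},{q2,q5,q6}} A13={{q6},{q1,q6},{q2,q6},{q3,q6},{q4,q6},{q5,q6},{q2,q5,q6},{q3,q4,q6}} A14={{q3,q4},{q3,q5},{q3,q7},{q4,q6},{q5,q6},{q2,q3,q5},{q2,q5,q6},{q3,q4,q5},{q3,q4,q6}} A15={{q1,q3},{q1,q6},{q3,q5},{q3,q7},{q5,q6},{q1,q2,q3},{q2,q3,q5},{q2,q5,q6},{q3,q4,q5}} A23={{q2,q6},{q2,q5,q6}} A24={{q2,q5},{q1,q2,q5},{q2,q3,q5},{q2,q5,q6}} A25={{q1,q2},{q2,q5},{q1,q2,q3},{q1,q2,q5},{q2,q3,q5},{q2,q5,q6}} A34={{q4,q6},{q5,q6},{q2,q5,q6},{q3,q4,q6}} A35={{q1,q6},{q5,q6},{q2,q5,q6}} A45={{q5},{q7},{q1,q5},{q2,q5},{q3,q5},{q3,q7},{q4,q5},{q5,q6},{q5,q7},{q1,q2,q5},{q2,q3,q5},{q2,q5,q6},{q3,q4,q5}}
  A123={{q2,q6},{q2,q5,q6}} A124={{q2,q3,q5},{q2,q5,q6}} A125={{q1,q2,q3},{q2,q3,q5},{q2,q5,q6}} A134={{q4,q6},{q5,q6},{q2,q5,q6},{q3,q4,q6}} A135={{q1,q6},{q5,q6},{q2,q5,q6}} A145={{q3,q5},{q3,q7},{q5,q6},{q2,q3,q5},{q2,q5,q6},{q3,q4,q5}} A234={{q2,q5,q6}} A235={{q2,q5,q6}} A245={{q2,q5},{q1,q2,q5},{q2,q3,q5},{q2,q5,q6}} A345={{q5,q6},{q2,q5,q6}}
  A1234={{q2,q5,q6}} A1235={{q2,q5,q6}} A1245={{q2,q3,q5},{q2,q5,q6}} A1345={{q5,q6},{q2,q5,q6}} A2345={{q2,q5,q6}}
  A12345={{q2,q5,q6}}
components per intersection:
  A1: {{q3},{q6},{q1,q3},{q1,q6},{q2,q3},{q2,q6},{q3,q4},{q3,q5},{q3,q6},{q3,q7},{q4,q6},{q5,q6},{q1,q2,q3},{q2,q3,q5},{q2,q5,q6},{q3,q4,q5},{q3,q4,q6}}
  A2: {{q2},{q1,q2},{q2,q3},{q2,q5},{q2,q6},{q1,q2,q3},{q1,q2,q5},{q2,q3,q5},{q2,q5,q6}}
  A3: {{q6},{q1,q6},{q2,q6},{q3,q6},{q4,q6},{q5,q6},{q2,q5,q6},{q3,q4,q6}}
  A4: {{q4},{q5},{q7},{q1,q5},{q2,q5},{q3,q4},{q3,q5},{q3,q7},{q4,q5},{q4,q6},{q5,q6},{q5,q7},{q1,q2,q5},{q2,q3,q5},{q2,q5,q6},{q3,q4,q5},{q3,q4,q6}}
  A5: {{q1},{q5},{q7},{q1,q2},{q1,q3},{q1,q5},{q1,q6},{q2,q5},{q3,q5},{q3,q7},{q4,q5},{q5,q6},{q5,q7},{q1,q2,q3},{q1,q2,q5},{q2,q3,q5},{q2,q5,q6},{q3,q4,q5}}
  A12: {{q2,q3},{q1,q2,q3},{q2,q3,q5}} {{q2,q6},{q2,q5,q6}}
  A13: {{q6},{q1,q6},{q2,q6},{q3,q6},{q4,q6},{q5,q6},{q2,q5,q6},{q3,q4,q6}}
  A14: {{q3,q4},{q3,q5},{q4,q6},{q2,q3,q5},{q3,q4,q5},{q3,q4,q6}} {{q3,q7}} {{q5,q6},{q2,q5,q6}}
  A15: {{q1,q3},{q1,q2,q3}} {{q1,q6}} {{q3,q5},{q2,q3,q5},{q3,q4,q5}} {{q3,q7}} {{q5,q6},{q2,q5,q6}}
  A23: {{q2,q6},{q2,q5,q6}}
  A24: {{q2,q5},{q1,q2,q5},{q2,q3,q5},{q2,q5,q6}}
  A25: {{q1,q2},{q2,q5},{q1,q2,q3},{q1,q2,q5},{q2,q3,q5},{q2,q5,q6}}
  A34: {{q4,q6},{q3,q4,q6}} {{q5,q6},{q2,q5,q6}}
  A35: {{q1,q6}} {{q5,q6},{q2,q5,q6}}
  A45: {{q5},{q7},{q1,q5},{q2,q5},{q3,q5},{q3,q7},{q4,q5},{q5,q6},{q5,q7},{q1,q2,q5},{q2,q3,q5},{q2,q5,q6},{q3,q4,q5}}
  A123: {{q2,q6},{q2,q5,q6}}
  A124: {{q2,q3,q5}} {{q2,q5,q6}}
  A125: {{q1,q2,q3}} {{q2,q3,q5}} {{q2,q5,q6}}
  A134: {{q4,q6},{q3,q4,q6}} {{q5,q6},{q2,q5,q6}}
  A135: {{q1,q6}} {{q5,q6},{q2,q5,q6}}
  A145: {{q3,q5},{q2,q3,q5},{q3,q4,q5}} {{q3,q7}} {{q5,q6},{q2,q5,q6}}
  A234: {{q2,q5,q6}}
  A235: {{q2,q5,q6}}
  A245: {{q2,q5},{q1,q2,q5},{q2,q3,q5},{q2,q5,q6}}
  A345: {{q5,q6},{q2,q5,q6}}
  A1234: {{q2,q5,q6}}
  A1235: {{q2,q5,q6}}
  A1245: {{q2,q3,q5}} {{q2,q5,q6}}
  A1345: {{q5,q6},{q2,q5,q6}}
  A2345: {{q2,q5,q6}}
  A12345: {{q2,q5,q6}}
C dims 5,19,17,6; δ0: rk 4, SNF 1^4; δ1: rk 12, SNF 1^12; δ2: rk 5, SNF 1^5
degree 0: 5−4−0 = 1 → Ȟ^0 ≅ Z
degree 1: 19−12−4 = 3 → Ȟ^1 ≅ Z^3
degree 2: 17−5−12 = 0 → Ȟ^2 ≅ 0

Ȟ^0 = Z,  Ȟ^1 = Z^3,  Ȟ^2 = 0


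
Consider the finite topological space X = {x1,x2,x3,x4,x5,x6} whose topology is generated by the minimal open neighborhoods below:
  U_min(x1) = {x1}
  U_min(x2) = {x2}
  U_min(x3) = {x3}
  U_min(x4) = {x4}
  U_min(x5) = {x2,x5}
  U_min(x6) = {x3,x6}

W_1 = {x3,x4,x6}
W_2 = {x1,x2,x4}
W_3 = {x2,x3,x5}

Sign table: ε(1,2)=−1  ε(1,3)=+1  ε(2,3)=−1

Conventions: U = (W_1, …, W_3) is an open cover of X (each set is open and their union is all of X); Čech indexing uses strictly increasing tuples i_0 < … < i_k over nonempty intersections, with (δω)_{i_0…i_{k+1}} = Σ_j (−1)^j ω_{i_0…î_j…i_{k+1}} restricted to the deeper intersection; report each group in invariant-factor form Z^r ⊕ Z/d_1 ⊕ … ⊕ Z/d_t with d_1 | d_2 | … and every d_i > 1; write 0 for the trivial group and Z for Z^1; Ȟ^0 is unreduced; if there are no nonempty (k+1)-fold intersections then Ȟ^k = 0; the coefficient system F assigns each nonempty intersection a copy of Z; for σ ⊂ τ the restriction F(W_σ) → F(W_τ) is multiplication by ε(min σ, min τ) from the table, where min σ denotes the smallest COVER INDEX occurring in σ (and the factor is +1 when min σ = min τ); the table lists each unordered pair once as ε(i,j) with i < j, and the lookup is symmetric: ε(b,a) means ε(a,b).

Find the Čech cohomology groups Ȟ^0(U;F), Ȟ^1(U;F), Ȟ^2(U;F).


nerve simplices:
  W12={x4} W13={x3} W23={x2}
C dims 3,3; δ0: rk 2, SNF 1^2
degree 0: 3−2−0 = 1 → Ȟ^0 ≅ Z
degree 1: 3−0−2 = 1 → Ȟ^1 ≅ Z
degree 2: 0−0−0 = 0 → Ȟ^2 ≅ 0

Ȟ^0(U;F) ≅ Z, Ȟ^1(U;F) ≅ Z and Ȟ^2(U;F) ≅ 0


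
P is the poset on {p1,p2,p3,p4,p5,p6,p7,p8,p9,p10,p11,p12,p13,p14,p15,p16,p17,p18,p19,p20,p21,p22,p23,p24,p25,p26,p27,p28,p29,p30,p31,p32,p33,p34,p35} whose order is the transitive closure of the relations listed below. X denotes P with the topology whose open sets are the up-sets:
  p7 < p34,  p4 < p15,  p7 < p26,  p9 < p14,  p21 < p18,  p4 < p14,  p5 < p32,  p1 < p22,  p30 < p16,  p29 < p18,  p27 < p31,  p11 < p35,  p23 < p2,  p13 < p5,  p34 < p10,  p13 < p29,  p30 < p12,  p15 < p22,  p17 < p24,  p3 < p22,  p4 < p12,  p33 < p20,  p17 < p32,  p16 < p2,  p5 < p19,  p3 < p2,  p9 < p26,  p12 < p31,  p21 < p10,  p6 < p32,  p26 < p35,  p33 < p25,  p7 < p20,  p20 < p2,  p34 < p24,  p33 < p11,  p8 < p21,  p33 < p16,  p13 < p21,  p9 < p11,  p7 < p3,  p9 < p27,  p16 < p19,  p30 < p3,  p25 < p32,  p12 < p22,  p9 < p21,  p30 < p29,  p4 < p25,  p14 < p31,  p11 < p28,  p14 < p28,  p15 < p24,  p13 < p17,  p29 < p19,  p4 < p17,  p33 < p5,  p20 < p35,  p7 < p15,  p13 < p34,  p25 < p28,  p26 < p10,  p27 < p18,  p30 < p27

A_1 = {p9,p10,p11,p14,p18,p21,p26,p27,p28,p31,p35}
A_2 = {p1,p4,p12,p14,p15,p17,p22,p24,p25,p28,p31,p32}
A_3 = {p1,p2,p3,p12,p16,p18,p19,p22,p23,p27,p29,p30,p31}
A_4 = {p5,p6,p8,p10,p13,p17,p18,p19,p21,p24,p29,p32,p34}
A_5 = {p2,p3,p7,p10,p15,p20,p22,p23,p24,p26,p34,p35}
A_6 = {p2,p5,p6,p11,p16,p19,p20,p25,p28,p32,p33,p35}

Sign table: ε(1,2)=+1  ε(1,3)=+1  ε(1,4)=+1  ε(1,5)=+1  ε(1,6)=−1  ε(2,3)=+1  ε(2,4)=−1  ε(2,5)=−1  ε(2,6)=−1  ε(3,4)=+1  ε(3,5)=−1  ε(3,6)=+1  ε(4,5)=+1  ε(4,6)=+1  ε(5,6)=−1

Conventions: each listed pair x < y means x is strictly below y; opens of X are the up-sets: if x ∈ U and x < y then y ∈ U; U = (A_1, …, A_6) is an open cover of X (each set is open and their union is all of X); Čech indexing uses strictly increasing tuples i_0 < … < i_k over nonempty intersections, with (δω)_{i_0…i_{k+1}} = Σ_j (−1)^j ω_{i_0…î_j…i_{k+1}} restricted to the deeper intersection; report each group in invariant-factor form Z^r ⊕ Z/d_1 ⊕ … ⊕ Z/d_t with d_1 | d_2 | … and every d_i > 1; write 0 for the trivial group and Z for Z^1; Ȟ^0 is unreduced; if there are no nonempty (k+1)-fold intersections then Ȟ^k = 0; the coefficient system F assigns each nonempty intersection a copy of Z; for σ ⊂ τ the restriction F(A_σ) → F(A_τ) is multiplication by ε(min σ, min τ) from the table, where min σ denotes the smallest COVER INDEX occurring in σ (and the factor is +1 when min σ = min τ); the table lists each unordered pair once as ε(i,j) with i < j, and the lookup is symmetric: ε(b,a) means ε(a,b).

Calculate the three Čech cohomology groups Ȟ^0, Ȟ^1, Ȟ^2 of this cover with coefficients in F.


nerve of the cover:
  A12={p14,p28,p31} A13={p18,p27,p31} A14={p10,p18,p21} A15={p10,p26,p35} A16={p11,p28,p35} A23={p1,p12,p22,p31} A24={p17,p24,p32} A25={p15,p22,p24} A26={p25,p28,p32} A34={p18,p19,p29} A35={p2,p3,p22,p23} A36={p2,p16,p19} A45={p10,p24,p34} A46={p5,p6,p19,p32} A56={p2,p20,p35}
  A123={p31} A126={p28} A134={p18} A145={p10} A156={p35} A235={p22} A245={p24} A246={p32} A346={p19} A356={p2}
C dims 6,15,10; δ0: rk 6, SNF 1^5·2; δ1: rk 9, SNF 1^9
Ȟ^0 = (6 − 6) − 0 = 0, so Ȟ^0 ≅ 0
Ȟ^1 = (15 − 9) − 6 = 0 plus torsion [2], so Ȟ^1 ≅ Z/2
Ȟ^2 = (10 − 0) − 9 = 1, so Ȟ^2 ≅ Z

Ȟ^0(U;F) ≅ 0; Ȟ^1(U;F) ≅ Z/2; Ȟ^2(U;F) ≅ Z


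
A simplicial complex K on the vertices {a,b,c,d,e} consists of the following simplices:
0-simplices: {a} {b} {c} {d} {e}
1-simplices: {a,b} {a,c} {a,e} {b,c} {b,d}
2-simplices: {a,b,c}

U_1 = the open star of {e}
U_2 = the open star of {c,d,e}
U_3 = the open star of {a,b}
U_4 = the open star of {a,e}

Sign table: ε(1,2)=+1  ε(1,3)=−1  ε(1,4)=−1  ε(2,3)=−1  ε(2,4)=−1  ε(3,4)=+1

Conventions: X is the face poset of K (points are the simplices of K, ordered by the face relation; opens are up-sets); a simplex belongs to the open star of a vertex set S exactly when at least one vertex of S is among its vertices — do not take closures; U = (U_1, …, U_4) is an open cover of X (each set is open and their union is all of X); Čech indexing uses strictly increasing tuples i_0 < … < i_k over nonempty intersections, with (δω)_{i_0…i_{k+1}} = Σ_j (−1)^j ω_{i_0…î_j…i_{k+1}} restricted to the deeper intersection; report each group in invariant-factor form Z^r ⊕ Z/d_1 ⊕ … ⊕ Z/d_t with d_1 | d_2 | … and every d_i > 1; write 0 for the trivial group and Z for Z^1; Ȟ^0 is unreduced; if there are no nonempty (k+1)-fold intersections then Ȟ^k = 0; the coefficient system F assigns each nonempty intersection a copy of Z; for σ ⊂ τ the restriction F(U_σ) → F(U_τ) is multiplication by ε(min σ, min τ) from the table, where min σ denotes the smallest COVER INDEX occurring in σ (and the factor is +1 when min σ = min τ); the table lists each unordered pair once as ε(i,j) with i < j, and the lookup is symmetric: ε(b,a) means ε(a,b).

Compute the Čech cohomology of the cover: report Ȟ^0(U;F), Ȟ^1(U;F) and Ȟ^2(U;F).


nerve of the cover:
  U1={{e},{a,e}} U2={{c},{d},{e},{a,c},{a,e},{b,c},{b,d},{a,b,c}} U3={{a},{b},{a,b},{a,c},{a,e},{b,c},{b,d},{a,b,c}} U4={{a},{e},{a,b},{a,c},{a,e},{a,b,c}}
  U12={{e},{a,e}} U13={{a,e}} U14={{e},{a,e}} U23={{a,c},{a,e},{b,c},{b,d},{a,b,c}} U24={{e},{a,c},{a,e},{a,b,c}} U34={{a},{a,b},{a,c},{a,e},{a,b,c}}
  U123={{a,e}} U124={{e},{a,e}} U134={{a,e}} U234={{a,c},{a,e},{a,b,c}}
  U1234={{a,e}}
C dims 4,6,4,1; δ0: rk 3, SNF 1^3; δ1: rk 3, SNF 1^3; δ2: rk 1, SNF 1^1
Ȟ^0 = (4 − 3) − 0 = 1, so Ȟ^0 ≅ Z
Ȟ^1 = (6 − 3) − 3 = 0, so Ȟ^1 ≅ 0
Ȟ^2 = (4 − 1) − 3 = 0, so Ȟ^2 ≅ 0

Ȟ^0 ≅ Z; Ȟ^1 ≅ 0; Ȟ^2 ≅ 0


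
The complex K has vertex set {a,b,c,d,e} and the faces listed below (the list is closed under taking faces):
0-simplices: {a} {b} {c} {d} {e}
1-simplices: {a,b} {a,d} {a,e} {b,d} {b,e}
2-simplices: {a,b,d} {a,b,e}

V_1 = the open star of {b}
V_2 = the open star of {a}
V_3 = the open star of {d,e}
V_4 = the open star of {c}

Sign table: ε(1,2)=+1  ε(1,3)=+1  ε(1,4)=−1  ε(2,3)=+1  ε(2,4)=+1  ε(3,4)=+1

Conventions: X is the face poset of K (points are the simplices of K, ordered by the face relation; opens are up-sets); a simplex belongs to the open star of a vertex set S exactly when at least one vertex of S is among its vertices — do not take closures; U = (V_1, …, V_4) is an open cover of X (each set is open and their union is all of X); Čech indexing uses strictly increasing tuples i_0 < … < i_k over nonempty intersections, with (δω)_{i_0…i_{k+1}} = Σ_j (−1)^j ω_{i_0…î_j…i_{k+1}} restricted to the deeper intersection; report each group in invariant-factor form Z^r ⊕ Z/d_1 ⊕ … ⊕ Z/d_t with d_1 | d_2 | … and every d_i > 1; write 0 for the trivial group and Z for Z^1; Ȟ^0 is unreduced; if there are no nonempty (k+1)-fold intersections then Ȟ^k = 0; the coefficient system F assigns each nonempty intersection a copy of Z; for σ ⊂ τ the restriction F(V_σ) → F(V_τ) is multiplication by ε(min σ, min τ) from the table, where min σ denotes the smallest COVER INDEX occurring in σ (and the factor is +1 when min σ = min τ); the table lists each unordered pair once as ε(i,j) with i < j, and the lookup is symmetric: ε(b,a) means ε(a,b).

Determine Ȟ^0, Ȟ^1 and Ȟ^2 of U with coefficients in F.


Ȟ^0 = Z^2,  Ȟ^1 = 0,  Ȟ^2 = 0

nonempty intersections:
  V1={{b},{a,b},{b,d},{b,e},{a,b,d},{a,b,e}} V2={{a},{a,b},{a,d},{a,e},{a,b,d},{a,b,e}} V3={{d},{e},{a,d},{a,e},{b,d},{b,e},{a,b,d},{a,b,e}} V4={{c}}
  V12={{a,b},{a,b,d},{a,b,e}} V13={{b,d},{b,e},{a,b,d},{a,b,e}} V23={{a,d},{a,e},{a,b,d},{a,b,e}}
  V123={{a,b,d},{a,b,e}}
C dims 4,3,1; δ0: rk 2, SNF 1^2; δ1: rk 1, SNF 1^1
Ȟ^0: (4−2)−0=2 ⇒ Z^2
Ȟ^1: (3−1)−2=0 ⇒ 0
Ȟ^2: (1−0)−1=0 ⇒ 0


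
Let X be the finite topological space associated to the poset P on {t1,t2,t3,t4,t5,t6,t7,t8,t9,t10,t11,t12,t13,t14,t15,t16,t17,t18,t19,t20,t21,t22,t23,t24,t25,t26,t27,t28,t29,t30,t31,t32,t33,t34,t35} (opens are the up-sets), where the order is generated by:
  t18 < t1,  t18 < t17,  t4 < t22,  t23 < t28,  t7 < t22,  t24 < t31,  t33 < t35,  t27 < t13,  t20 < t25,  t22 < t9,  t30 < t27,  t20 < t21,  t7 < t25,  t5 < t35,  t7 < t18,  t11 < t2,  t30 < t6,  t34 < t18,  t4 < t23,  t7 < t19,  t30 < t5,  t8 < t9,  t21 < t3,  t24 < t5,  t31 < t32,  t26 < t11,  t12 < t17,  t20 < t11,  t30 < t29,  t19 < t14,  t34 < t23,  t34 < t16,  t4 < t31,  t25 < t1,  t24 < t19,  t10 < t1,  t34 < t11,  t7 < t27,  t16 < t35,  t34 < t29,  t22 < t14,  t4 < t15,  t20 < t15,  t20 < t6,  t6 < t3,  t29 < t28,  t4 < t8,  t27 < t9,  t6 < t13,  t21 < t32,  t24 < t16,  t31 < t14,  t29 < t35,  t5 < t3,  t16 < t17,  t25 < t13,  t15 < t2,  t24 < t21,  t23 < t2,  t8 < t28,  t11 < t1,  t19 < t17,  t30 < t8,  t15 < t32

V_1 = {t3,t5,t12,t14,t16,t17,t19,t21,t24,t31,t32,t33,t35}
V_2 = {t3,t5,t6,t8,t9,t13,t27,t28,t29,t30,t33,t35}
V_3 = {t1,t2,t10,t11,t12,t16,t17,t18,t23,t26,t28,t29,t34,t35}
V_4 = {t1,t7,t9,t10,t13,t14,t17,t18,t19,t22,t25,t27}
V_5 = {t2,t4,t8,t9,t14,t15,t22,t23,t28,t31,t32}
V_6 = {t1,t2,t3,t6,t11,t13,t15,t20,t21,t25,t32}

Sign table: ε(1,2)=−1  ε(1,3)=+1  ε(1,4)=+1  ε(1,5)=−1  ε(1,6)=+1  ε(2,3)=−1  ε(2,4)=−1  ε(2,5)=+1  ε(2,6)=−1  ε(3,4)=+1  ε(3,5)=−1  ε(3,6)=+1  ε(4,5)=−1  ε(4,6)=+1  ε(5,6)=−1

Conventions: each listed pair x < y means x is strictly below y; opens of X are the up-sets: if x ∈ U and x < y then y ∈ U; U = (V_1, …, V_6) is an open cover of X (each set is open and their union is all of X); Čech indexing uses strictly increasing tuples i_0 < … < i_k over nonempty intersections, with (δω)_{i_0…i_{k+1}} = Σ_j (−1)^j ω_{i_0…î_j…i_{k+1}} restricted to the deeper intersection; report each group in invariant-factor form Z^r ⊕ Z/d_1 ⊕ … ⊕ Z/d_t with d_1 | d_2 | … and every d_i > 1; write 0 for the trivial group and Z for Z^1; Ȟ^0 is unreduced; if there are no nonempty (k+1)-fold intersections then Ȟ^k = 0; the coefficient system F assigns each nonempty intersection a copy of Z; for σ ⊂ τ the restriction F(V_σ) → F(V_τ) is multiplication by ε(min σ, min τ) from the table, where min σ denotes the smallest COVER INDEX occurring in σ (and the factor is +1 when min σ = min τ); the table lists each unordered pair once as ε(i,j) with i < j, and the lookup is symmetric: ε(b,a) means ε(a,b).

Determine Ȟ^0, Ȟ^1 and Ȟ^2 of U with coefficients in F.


Ȟ^0(U;F) ≅ Z, Ȟ^1(U;F) ≅ 0 and Ȟ^2(U;F) ≅ Z/2

nerve simplices:
  V12={t3,t5,t33,t35} V13={t12,t16,t17,t35} V14={t14,t17,t19} V15={t14,t31,t32} V16={t3,t21,t32} V23={t28,t29,t35} V24={t9,t13,t27} V25={t8,t9,t28} V26={t3,t6,t13} V34={t1,t10,t17,t18} V35={t2,t23,t28} V36={t1,t2,t11} V45={t9,t14,t22} V46={t1,t13,t25} V56={t2,t15,t32}
  V123={t35} V126={t3} V134={t17} V145={t14} V156={t32} V235={t28} V245={t9} V246={t13} V346={t1} V356={t2}
C dims 6,15,10; δ0: rk 5, SNF 1^5; δ1: rk 10, SNF 1^9·2
degree 0: 6−5−0 = 1 → Ȟ^0 ≅ Z
degree 1: 15−10−5 = 0 → Ȟ^1 ≅ 0
degree 2: 10−0−10 = 0 plus torsion [2] → Ȟ^2 ≅ Z/2


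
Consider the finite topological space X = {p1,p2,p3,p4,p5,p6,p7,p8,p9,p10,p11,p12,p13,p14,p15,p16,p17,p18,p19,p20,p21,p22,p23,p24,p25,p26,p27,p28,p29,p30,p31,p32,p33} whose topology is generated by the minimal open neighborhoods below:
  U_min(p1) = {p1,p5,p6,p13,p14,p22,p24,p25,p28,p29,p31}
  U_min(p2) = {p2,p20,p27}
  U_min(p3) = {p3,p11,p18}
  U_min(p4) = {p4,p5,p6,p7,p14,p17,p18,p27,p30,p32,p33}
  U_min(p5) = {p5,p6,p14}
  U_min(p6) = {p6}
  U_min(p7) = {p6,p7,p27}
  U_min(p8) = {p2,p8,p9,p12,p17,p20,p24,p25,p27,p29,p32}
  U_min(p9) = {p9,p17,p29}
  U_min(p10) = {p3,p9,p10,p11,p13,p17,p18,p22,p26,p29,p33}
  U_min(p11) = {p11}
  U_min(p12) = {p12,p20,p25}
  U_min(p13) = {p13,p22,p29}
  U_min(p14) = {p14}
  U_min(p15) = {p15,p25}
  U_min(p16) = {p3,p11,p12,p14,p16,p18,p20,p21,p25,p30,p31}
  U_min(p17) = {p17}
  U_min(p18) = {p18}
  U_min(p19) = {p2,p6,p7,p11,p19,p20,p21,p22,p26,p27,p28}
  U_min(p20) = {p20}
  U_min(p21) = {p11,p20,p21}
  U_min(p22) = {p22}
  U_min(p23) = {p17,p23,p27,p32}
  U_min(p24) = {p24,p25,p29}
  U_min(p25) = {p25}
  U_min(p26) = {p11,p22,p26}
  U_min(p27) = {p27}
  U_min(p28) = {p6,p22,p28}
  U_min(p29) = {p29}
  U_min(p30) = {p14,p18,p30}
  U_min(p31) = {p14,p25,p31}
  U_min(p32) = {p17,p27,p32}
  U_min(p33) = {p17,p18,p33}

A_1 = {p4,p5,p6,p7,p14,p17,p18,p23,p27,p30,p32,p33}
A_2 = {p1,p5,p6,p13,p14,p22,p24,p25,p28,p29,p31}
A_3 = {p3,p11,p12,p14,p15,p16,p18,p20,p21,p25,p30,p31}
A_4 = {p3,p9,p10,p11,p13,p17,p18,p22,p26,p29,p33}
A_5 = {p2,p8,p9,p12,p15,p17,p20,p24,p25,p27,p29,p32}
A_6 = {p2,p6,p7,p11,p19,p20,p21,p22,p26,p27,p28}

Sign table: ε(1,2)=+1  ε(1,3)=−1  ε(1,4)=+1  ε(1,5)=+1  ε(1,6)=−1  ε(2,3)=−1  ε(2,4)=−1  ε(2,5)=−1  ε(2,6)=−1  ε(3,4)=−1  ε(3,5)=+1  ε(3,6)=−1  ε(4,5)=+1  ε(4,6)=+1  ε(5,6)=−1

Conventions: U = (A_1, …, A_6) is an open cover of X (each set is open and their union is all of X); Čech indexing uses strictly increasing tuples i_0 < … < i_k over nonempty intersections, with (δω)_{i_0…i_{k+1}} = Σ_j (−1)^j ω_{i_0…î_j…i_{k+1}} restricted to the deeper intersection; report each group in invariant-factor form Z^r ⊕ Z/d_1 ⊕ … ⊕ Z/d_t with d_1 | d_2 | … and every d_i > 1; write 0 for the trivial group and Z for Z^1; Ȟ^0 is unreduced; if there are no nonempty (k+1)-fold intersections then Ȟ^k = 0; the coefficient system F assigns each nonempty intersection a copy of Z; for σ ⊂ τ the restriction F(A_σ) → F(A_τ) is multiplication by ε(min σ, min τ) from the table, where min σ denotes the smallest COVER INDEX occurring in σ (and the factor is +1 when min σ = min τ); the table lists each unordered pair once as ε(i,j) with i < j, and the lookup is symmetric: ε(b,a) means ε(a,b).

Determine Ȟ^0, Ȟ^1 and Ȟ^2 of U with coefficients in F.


Ȟ^0 = 0, Ȟ^1 = Z/2, Ȟ^2 = Z

nonempty overlaps:
  A12={p5,p6,p14} A13={p14,p18,p30} A14={p17,p18,p33} A15={p17,p27,p32} A16={p6,p7,p27} A23={p14,p25,p31} A24={p13,p22,p29} A25={p24,p25,p29} A26={p6,p22,p28} A34={p3,p11,p18} A35={p12,p15,p20,p25} A36={p11,p20,p21} A45={p9,p17,p29} A46={p11,p22,p26} A56={p2,p20,p27}
  A123={p14} A126={p6} A134={p18} A145={p17} A156={p27} A235={p25} A245={p29} A246={p22} A346={p11} A356={p20}
C dims 6,15,10; δ0: rk 6, SNF 1^5·2; δ1: rk 9, SNF 1^9
degree 0: 6−6−0 = 0 → Ȟ^0 ≅ 0
degree 1: 15−9−6 = 0 plus torsion [2] → Ȟ^1 ≅ Z/2
degree 2: 10−0−9 = 1 → Ȟ^2 ≅ Z


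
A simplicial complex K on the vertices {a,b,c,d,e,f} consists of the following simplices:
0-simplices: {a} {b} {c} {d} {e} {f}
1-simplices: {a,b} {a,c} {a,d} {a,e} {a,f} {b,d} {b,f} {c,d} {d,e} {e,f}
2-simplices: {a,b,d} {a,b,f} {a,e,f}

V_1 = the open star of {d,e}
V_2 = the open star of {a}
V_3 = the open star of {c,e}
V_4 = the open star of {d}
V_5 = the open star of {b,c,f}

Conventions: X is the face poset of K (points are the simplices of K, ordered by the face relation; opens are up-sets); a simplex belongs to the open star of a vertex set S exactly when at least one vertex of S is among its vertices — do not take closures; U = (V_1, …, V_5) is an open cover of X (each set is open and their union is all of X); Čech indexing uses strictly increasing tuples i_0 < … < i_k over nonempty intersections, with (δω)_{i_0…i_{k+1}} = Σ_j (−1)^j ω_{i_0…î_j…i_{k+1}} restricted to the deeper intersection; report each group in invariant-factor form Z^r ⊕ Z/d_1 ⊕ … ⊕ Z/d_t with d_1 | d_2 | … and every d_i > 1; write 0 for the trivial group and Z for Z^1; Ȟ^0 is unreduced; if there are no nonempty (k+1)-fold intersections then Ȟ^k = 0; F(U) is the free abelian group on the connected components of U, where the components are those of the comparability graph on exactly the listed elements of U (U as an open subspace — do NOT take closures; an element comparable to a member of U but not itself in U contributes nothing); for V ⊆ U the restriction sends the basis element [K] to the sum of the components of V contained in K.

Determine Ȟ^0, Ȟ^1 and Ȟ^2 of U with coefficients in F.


Ȟ^0 = Z; Ȟ^1 = Z^2; Ȟ^2 = 0

intersection data:
  V1={{d},{e},{a,d},{a,e},{b,d},{c,d},{d,e},{e,f},{a,b,d},{a,e,f}} V2={{a},{a,b},{a,c},{a,d},{a,e},{a,f},{a,b,d},{a,b,f},{a,e,f}} V3={{c},{e},{a,c},{a,e},{c,d},{d,e},{e,f},{a,e,f}} V4={{d},{a,d},{b,d},{c,d},{d,e},{a,b,d}} V5={{b},{c},{f},{a,b},{a,c},{a,f},{b,d},{b,f},{c,d},{e,f},{a,b,d},{a,b,f},{a,e,f}}
  V12={{a,d},{a,e},{a,b,d},{a,e,f}} V13={{e},{a,e},{c,d},{d,e},{e,f},{a,e,f}} V14={{d},{a,d},{b,d},{c,d},{d,e},{a,b,d}} V15={{b,d},{c,d},{e,f},{a,b,d},{a,e,f}} V23={{a,c},{a,e},{a,e,f}} V24={{a,d},{a,b,d}} V25={{a,b},{a,c},{a,f},{a,b,d},{a,b,f},{a,e,f}} V34={{c,d},{d,e}} V35={{c},{a,c},{c,d},{e,f},{a,e,f}} V45={{b,d},{c,d},{a,b,d}}
  V123={{a,e},{a,e,f}} V124={{a,d},{a,b,d}} V125={{a,b,d},{a,e,f}} V134={{c,d},{d,e}} V135={{c,d},{e,f},{a,e,f}} V145={{b,d},{c,d},{a,b,d}} V235={{a,c},{a,e,f}} V245={{a,b,d}} V345={{c,d}}
  V1235={{a,e,f}} V1245={{a,b,d}} V1345={{c,d}}
components per intersection:
  V1: {{d},{e},{a,d},{a,e},{b,d},{c,d},{d,e},{e,f},{a,b,d},{a,e,f}}
  V2: {{a},{a,b},{a,c},{a,d},{a,e},{a,f},{a,b,d},{a,b,f},{a,e,f}}
  V3: {{c},{a,c},{c,d}} {{e},{a,e},{d,e},{e,f},{a,e,f}}
  V4: {{d},{a,d},{b,d},{c,d},{d,e},{a,b,d}}
  V5: {{b},{f},{a,b},{a,f},{b,d},{b,f},{e,f},{a,b,d},{a,b,f},{a,e,f}} {{c},{a,c},{c,d}}
  V12: {{a,d},{a,b,d}} {{a,e},{a,e,f}}
  V13: {{e},{a,e},{d,e},{e,f},{a,e,f}} {{c,d}}
  V14: {{d},{a,d},{b,d},{c,d},{d,e},{a,b,d}}
  V15: {{b,d},{a,b,d}} {{c,d}} {{e,f},{a,e,f}}
  V23: {{a,c}} {{a,e},{a,e,f}}
  V24: {{a,d},{a,b,d}}
  V25: {{a,b},{a,f},{a,b,d},{a,b,f},{a,e,f}} {{a,c}}
  V34: {{c,d}} {{d,e}}
  V35: {{c},{a,c},{c,d}} {{e,f},{a,e,f}}
  V45: {{b,d},{a,b,d}} {{c,d}}
  V123: {{a,e},{a,e,f}}
  V124: {{a,d},{a,b,d}}
  V125: {{a,b,d}} {{a,e,f}}
  V134: {{c,d}} {{d,e}}
  V135: {{c,d}} {{e,f},{a,e,f}}
  V145: {{b,d},{a,b,d}} {{c,d}}
  V235: {{a,c}} {{a,e,f}}
  V245: {{a,b,d}}
  V345: {{c,d}}
  V1235: {{a,e,f}}
  V1245: {{a,b,d}}
  V1345: {{c,d}}
C dims 7,19,14,3; δ0: rk 6, SNF 1^6; δ1: rk 11, SNF 1^11; δ2: rk 3, SNF 1^3
Ȟ^0 = (7 − 6) − 0 = 1, so Ȟ^0 ≅ Z
Ȟ^1 = (19 − 11) − 6 = 2, so Ȟ^1 ≅ Z^2
Ȟ^2 = (14 − 3) − 11 = 0, so Ȟ^2 ≅ 0


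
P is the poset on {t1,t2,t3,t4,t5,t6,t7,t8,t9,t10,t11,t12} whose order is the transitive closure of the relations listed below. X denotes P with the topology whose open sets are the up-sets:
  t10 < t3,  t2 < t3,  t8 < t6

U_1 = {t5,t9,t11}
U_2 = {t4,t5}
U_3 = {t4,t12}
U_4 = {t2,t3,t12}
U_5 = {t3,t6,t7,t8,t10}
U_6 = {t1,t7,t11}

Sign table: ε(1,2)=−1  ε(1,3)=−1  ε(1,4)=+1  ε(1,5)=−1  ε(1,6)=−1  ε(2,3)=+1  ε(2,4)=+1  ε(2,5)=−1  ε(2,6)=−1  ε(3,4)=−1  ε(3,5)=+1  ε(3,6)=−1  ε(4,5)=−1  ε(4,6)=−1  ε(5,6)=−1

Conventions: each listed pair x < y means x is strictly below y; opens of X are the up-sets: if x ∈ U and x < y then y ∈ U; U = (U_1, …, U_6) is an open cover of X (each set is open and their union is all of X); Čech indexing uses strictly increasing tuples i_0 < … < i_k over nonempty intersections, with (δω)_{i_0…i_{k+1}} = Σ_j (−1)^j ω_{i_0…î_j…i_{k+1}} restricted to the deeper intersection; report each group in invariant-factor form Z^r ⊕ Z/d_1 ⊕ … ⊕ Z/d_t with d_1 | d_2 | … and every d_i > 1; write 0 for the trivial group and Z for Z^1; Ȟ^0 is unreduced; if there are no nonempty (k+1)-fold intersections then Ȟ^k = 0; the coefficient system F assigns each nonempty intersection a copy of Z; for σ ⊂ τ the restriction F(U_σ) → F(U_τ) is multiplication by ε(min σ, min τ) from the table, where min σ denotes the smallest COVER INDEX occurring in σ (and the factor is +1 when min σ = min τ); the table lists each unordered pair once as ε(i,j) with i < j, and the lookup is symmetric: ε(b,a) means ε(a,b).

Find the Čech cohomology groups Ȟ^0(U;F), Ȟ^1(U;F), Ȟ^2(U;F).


Ȟ^0(U;F) ≅ 0, Ȟ^1(U;F) ≅ Z/2, Ȟ^2(U;F) ≅ 0

cover nerve:
  U12={t5} U16={t11} U23={t4} U34={t12} U45={t3} U56={t7}
C dims 6,6; δ0: rk 6, SNF 1^5·2
Ȟ^0: (6−6)−0=0 ⇒ 0
Ȟ^1: (6−0)−6=0 plus torsion [2] ⇒ Z/2
Ȟ^2: (0−0)−0=0 ⇒ 0


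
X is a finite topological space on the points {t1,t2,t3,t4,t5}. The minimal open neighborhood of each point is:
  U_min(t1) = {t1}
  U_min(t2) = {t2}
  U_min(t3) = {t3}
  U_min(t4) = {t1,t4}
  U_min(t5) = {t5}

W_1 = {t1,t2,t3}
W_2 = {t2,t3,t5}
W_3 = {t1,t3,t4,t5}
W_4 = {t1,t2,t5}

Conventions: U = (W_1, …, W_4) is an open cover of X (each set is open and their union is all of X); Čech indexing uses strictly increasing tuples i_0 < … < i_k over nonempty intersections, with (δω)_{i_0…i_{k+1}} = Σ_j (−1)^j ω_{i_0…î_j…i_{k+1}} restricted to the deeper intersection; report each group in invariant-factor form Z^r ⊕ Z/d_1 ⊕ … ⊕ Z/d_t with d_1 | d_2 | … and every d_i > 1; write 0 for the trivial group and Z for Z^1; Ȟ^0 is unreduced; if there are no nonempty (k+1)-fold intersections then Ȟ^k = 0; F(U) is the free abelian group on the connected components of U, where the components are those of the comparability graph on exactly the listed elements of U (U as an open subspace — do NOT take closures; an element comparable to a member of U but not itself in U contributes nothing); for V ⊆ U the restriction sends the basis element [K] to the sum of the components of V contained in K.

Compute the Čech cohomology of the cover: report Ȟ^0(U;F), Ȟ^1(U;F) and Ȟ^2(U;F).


Ȟ^0 ≅ Z^4, Ȟ^1 ≅ 0, Ȟ^2 ≅ 0

nerve simplices:
  W12={t2,t3} W13={t1,t3} W14={t1,t2} W23={t3,t5} W24={t2,t5} W34={t1,t5}
  W123={t3} W124={t2} W134={t1} W234={t5}
components per intersection:
  W1: {t1} {t2} {t3}
  W2: {t2} {t3} {t5}
  W3: {t1,t4} {t3} {t5}
  W4: {t1} {t2} {t5}
  W12: {t2} {t3}
  W13: {t1} {t3}
  W14: {t1} {t2}
  W23: {t3} {t5}
  W24: {t2} {t5}
  W34: {t1} {t5}
  W123: {t3}
  W124: {t2}
  W134: {t1}
  W234: {t5}
C dims 12,12,4; δ0: rk 8, SNF 1^8; δ1: rk 4, SNF 1^4
degree 0: 12−8−0 = 4 → Ȟ^0 ≅ Z^4
degree 1: 12−4−8 = 0 → Ȟ^1 ≅ 0
degree 2: 4−0−4 = 0 → Ȟ^2 ≅ 0


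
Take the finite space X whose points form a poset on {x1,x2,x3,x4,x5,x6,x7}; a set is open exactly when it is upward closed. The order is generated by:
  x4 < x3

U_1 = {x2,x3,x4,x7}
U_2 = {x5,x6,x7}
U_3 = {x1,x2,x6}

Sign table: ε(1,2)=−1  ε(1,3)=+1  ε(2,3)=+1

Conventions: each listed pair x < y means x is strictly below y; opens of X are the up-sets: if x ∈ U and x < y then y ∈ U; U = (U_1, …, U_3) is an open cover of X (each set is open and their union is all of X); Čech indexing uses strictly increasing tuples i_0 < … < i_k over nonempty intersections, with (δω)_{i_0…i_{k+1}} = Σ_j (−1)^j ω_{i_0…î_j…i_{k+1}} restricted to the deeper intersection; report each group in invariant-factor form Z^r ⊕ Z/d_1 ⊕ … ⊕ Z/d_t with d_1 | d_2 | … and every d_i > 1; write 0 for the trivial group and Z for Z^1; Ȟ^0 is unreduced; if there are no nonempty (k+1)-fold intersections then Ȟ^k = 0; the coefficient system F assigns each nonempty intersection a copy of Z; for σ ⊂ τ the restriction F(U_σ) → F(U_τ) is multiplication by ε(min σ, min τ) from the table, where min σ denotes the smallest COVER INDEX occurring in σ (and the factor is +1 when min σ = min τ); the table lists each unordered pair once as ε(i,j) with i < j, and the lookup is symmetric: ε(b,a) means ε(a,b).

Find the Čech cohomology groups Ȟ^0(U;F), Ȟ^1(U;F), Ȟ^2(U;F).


cover nerve:
  U12={x7} U13={x2} U23={x6}
C dims 3,3; δ0: rk 3, SNF 1^2·2
Ȟ^0: (3−3)−0=0 ⇒ 0
Ȟ^1: (3−0)−3=0 plus torsion [2] ⇒ Z/2
Ȟ^2: (0−0)−0=0 ⇒ 0

Ȟ^0 ≅ 0, Ȟ^1 ≅ Z/2 and Ȟ^2 ≅ 0


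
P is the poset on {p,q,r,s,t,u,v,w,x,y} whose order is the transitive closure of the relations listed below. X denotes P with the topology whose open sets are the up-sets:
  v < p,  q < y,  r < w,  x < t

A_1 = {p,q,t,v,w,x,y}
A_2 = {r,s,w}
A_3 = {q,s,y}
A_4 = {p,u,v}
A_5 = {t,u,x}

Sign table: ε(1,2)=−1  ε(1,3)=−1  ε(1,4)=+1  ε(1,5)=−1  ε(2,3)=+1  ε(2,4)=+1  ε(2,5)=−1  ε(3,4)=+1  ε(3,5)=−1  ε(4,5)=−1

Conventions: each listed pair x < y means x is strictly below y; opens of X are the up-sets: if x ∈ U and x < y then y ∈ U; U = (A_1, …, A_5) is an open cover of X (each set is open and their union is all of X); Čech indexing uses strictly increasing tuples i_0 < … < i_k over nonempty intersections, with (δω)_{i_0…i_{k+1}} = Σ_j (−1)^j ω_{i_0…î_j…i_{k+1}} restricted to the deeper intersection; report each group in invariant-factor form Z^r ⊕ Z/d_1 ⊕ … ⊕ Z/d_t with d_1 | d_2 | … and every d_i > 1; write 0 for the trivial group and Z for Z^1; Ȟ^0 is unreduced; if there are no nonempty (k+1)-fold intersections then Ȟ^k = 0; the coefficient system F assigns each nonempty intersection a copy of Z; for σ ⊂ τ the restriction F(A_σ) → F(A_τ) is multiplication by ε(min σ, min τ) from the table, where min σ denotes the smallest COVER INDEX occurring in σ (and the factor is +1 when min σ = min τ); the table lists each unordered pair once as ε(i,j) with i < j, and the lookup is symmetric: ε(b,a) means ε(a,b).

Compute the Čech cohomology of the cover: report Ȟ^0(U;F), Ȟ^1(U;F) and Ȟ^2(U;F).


nonempty overlaps:
  A12={w} A13={q,y} A14={p,v} A15={t,x} A23={s} A45={u}
C dims 5,6; δ0: rk 4, SNF 1^4
degree 0: 5−4−0 = 1 → Ȟ^0 ≅ Z
degree 1: 6−0−4 = 2 → Ȟ^1 ≅ Z^2
degree 2: 0−0−0 = 0 → Ȟ^2 ≅ 0

Ȟ^0 ≅ Z, Ȟ^1 ≅ Z^2, Ȟ^2 ≅ 0
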